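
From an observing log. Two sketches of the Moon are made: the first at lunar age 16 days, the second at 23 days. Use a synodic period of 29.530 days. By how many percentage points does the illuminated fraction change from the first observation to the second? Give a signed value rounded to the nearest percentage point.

First observation: θ = 360°·16/29.530 = 195.1°, so f = 0.983.
Second observation: θ = 280.4°, f = 0.410.
Δf = 0.410 − 0.983 = -0.573, i.e. -57 pp.

-57 pp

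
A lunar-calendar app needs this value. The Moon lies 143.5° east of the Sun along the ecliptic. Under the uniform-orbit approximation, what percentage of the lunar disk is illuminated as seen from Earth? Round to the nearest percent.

f = (1 − cos 143.5°)/2 = (1 − (-0.804))/2 ≈ 0.902, i.e. 90%.

90%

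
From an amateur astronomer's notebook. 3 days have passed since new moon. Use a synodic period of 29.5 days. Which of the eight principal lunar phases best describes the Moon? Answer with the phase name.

waxing crescent

At 3/29.5 of the cycle, θ ≈ 37° — the waxing crescent range.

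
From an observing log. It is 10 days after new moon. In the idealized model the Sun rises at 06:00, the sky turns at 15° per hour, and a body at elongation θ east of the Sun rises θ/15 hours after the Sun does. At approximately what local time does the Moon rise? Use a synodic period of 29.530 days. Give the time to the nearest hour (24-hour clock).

Elongation θ = 360° × 10/29.530 ≈ 121.9°.
At 15° of sky rotation per hour, 121.9° corresponds to a 8.13 h lag.
06:00 + 8.13 h ≈ 14:08 → 14:00 to the nearest hour.

14:00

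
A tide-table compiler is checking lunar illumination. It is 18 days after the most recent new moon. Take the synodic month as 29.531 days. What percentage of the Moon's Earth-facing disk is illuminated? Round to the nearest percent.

Phase angle: θ = 360°·(18 d)/(29.531 d) = 219.4°.
Illuminated fraction = (1 − cos 219.4°)/2 = (1 − (-0.772))/2 ≈ 0.886, so 89%.

89%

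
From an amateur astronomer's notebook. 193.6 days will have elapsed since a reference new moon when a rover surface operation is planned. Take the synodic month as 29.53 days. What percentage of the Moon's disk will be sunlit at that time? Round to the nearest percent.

97%

193.6/29.53 = 6.556 lunations, so 6 complete cycles and 16.42 d into the next.
Phase angle: θ = 360°·(16.42 d)/(29.53 d) = 200.2°.
cos 200.2° = (-0.939), so f = (1 − (-0.939))/2 = 0.969, so 97%.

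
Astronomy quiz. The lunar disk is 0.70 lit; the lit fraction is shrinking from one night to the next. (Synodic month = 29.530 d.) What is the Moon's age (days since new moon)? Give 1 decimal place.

20.2 days

From f = (1 − cos θ)/2: cos θ = 1 − 2×0.70 = -0.400; arccos → 113.6°.
A waning Moon lies in 180°–360°, so θ = 360° − 113.6° = 246.4°.
Age = 29.530 × 246.4°/360° ≈ 20.21 days.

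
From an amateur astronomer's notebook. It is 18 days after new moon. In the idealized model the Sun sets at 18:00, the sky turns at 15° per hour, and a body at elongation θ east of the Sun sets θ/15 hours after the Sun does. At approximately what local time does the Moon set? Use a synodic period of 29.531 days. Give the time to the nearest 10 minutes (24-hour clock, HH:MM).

The Moon has covered 18/29.531 of its cycle, so θ ≈ 360° × 18/29.531 = 219.4°.
The Moon trails the Sun by θ/15 = 219.4/15 ≈ 14.63 hours.
18:00 + 14.629 h ≈ 08:38 → 08:40 to the nearest ten minutes.

08:40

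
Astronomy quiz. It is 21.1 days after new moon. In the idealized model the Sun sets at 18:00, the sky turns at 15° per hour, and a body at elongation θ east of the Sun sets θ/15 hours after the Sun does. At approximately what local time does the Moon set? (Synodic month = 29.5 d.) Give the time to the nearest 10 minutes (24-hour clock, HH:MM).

Elongation θ = 360° × 21.1/29.5 ≈ 257.5°.
Delay after the Sun = 257.5° / (15°/h) ≈ 17.17 h.
18:00 + 17.166 h ≈ 11:10 → 11:10 to the nearest ten minutes.

11:10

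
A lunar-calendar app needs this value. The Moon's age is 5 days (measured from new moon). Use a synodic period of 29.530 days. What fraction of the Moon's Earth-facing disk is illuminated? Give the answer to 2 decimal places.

The Moon has covered 5/29.530 of its cycle, so θ ≈ 360° × 5/29.530 = 61.0°.
With cos θ = 0.485, the lit fraction is (1 − 0.485)/2 ≈ 0.257.

0.26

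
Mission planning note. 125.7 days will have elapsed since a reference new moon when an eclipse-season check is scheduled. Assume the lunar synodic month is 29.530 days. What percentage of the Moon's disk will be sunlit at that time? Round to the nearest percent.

52%

Reduce mod P: 125.7 − 4×29.530 = 7.58 d into the current lunation.
The Moon has covered 7.58/29.530 of its cycle, so θ ≈ 360° × 7.58/29.530 = 92.4°.
cos 92.4° = (-0.042), so f = (1 − (-0.042))/2 = 0.521, so 52%.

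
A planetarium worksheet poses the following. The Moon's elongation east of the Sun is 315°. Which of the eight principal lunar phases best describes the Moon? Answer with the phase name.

waning crescent

315° lies in the waning crescent sector of the 8-phase cycle.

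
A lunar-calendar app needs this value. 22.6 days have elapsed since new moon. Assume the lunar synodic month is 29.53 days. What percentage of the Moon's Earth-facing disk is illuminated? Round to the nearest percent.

45%

Phase angle: θ = 360°·(22.6 d)/(29.53 d) = 275.5°.
With cos θ = 0.096, the lit fraction is (1 − 0.096)/2 ≈ 0.452, so 45%.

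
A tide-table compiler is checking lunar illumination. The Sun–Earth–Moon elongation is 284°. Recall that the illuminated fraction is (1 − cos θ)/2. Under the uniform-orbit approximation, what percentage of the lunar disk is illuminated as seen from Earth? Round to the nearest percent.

Half-versine of 284°: (1 − 0.242)/2 = 0.379, i.e. 38%.

38%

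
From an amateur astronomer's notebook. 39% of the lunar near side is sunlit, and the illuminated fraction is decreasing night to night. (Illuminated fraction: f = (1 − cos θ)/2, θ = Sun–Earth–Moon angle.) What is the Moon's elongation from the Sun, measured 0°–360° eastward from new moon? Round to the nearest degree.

cos θ = 1 − 2f = 0.220, giving a principal value of 77.3°.
Waning ⇒ past full, so θ = 360° − 77.3° = 282.7°.

283°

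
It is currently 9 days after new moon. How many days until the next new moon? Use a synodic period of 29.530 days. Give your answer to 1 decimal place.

20.5 days

The next new moon completes the synodic month: 29.530 − 9 = 20.530 days.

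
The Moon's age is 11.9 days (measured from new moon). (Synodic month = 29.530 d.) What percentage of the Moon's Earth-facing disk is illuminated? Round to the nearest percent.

91%

The Moon has covered 11.9/29.530 of its cycle, so θ ≈ 360° × 11.9/29.530 = 145.1°.
cos 145.1° = (-0.820), so f = (1 − (-0.820))/2 = 0.910, so 91%.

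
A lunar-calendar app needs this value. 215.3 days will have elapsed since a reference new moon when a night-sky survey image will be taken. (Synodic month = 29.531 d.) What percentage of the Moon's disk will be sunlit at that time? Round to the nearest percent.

63%

215.3 d spans 7 complete synodic months (7 × 29.531 = 206.72 d) plus 8.58 d.
Phase angle: θ = 360°·(8.58 d)/(29.531 d) = 104.6°.
cos 104.6° = (-0.253), so f = (1 − (-0.253))/2 = 0.626, so 63%.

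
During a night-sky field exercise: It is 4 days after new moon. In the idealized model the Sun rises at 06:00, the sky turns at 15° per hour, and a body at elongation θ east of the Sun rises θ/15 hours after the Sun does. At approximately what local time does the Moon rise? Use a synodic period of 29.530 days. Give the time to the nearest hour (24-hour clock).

Elongation θ = 360° × 4/29.530 ≈ 48.8°.
Delay after the Sun = 48.8° / (15°/h) ≈ 3.25 h.
06:00 + 3.25 h ≈ 09:15 → 09:00 to the nearest hour.

09:00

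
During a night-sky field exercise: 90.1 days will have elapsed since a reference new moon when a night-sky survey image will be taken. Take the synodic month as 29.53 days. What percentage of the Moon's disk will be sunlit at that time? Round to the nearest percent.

3%

90.1/29.53 = 3.051 lunations, so 3 complete cycles and 1.51 d into the next.
The Moon has covered 1.51/29.53 of its cycle, so θ ≈ 360° × 1.51/29.53 = 18.4°.
cos 18.4° = 0.949, so f = (1 − 0.949)/2 = 0.026, so 3%.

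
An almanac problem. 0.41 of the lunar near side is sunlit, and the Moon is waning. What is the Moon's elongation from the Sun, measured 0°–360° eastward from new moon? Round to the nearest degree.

280°

From f = (1 − cos θ)/2: cos θ = 1 − 2×0.41 = 0.180; arccos → 79.6°.
A waning Moon lies in 180°–360°, so θ = 360° − 79.6° = 280.4°.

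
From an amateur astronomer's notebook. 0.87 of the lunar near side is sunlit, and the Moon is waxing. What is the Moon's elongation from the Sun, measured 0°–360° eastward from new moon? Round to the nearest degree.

Invert f = (1 − cos θ)/2 to get cos θ = 1 − 2(0.87) = -0.740, hence θ₀ = arccos -0.740 = 137.7°.
Before full moon the principal value applies: θ = 137.7°.

138°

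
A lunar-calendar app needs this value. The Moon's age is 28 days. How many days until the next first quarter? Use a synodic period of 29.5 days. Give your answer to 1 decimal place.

First quarter is 0.25 of the way through the cycle: age 0.25 × 29.5 = 7.375 d.
Already past this cycle's first quarter; the next is at 7.375 + 29.5 = 36.875 d, so 36.875 − 28 = 8.875 days.

8.9 days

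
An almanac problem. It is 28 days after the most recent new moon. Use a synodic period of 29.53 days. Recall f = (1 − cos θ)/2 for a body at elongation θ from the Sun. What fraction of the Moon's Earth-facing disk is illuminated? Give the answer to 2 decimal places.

The Moon has covered 28/29.53 of its cycle, so θ ≈ 360° × 28/29.53 = 341.3°.
With cos θ = 0.947, the lit fraction is (1 − 0.947)/2 ≈ 0.026.

0.03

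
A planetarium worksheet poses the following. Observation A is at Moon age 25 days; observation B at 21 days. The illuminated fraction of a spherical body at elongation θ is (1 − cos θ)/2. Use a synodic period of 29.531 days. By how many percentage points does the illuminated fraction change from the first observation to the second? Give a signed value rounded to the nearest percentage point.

+41 pp

First observation: θ = 360°·25/29.531 = 304.8°, so f = 0.215.
Second observation: θ = 256.0°, f = 0.621.
Δf = 0.621 − 0.215 = +0.406, i.e. +41 pp.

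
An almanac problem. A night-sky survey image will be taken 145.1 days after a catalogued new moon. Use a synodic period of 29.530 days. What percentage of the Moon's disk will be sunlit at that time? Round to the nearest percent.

Reduce mod P: 145.1 − 4×29.530 = 26.98 d into the current lunation.
Phase angle: θ = 360°·(26.98 d)/(29.530 d) = 328.9°.
Illuminated fraction = (1 − cos 328.9°)/2 = (1 − 0.856)/2 ≈ 0.072, so 7%.

7%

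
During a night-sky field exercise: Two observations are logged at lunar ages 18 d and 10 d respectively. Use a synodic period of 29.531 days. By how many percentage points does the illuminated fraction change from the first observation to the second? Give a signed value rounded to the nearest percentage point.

-12 percentage points

First observation: θ = 360°·18/29.531 = 219.4°, so f = 0.886.
Second observation: θ = 121.9°, f = 0.764.
Δf = 0.764 − 0.886 = -0.122, i.e. -12 pp.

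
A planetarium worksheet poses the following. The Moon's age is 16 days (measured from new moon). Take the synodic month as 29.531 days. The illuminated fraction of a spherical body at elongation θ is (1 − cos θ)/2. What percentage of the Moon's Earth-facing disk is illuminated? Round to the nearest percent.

Phase angle: θ = 360°·(16 d)/(29.531 d) = 195.0°.
Illuminated fraction = (1 − cos 195.0°)/2 = (1 − (-0.966))/2 ≈ 0.983, so 98%.

98%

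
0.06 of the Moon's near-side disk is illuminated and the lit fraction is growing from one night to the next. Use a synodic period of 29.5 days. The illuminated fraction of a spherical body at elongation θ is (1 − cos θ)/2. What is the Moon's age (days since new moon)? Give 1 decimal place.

2.3 days

From f = (1 − cos θ)/2: cos θ = 1 − 2×0.06 = 0.880; arccos → 28.4°.
Before full moon the principal value applies: θ = 28.4°.
That fraction of the synodic month is 28.4/360 × 29.5 d ≈ 2.32 d.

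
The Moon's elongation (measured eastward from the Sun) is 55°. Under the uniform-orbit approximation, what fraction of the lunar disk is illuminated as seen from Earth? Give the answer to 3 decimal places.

0.213

cos 55° = 0.574, so f = (1 − 0.574)/2 = 0.213.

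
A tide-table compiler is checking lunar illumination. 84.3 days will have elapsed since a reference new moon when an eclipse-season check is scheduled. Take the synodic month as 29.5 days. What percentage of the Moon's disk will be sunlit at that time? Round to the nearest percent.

19%

84.3 d spans 2 complete synodic months (2 × 29.5 = 59.00 d) plus 25.30 d.
Phase angle: θ = 360°·(25.30 d)/(29.5 d) = 308.7°.
cos 308.7° = 0.626, so f = (1 − 0.626)/2 = 0.187, so 19%.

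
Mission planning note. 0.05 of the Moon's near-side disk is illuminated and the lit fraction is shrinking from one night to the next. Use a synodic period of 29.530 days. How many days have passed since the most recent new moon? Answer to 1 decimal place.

From f = (1 − cos θ)/2: cos θ = 1 − 2×0.05 = 0.900; arccos → 25.8°.
Since the Moon is past full (waning), take the reflex angle: θ = 360° − 25.8° = 334.2°.
At 360°/29.530 d per day, 334.2° corresponds to 27.41 days.

27.4 days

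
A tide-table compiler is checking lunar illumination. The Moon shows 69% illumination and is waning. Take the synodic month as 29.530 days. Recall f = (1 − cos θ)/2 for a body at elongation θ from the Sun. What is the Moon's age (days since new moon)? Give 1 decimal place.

20.3 days

From f = (1 − cos θ)/2: cos θ = 1 − 2×0.69 = -0.380; arccos → 112.3°.
Waning ⇒ past full, so θ = 360° − 112.3° = 247.7°.
Age = 29.530 × 247.7°/360° ≈ 20.32 days.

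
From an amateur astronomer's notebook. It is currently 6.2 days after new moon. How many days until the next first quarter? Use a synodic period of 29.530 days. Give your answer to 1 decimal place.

First quarter occurs at elongation 90°, i.e. at age 29.530 × 90/360 = 7.383 d.
So 1.183 days remain (7.383 − 6.2).

1.2 days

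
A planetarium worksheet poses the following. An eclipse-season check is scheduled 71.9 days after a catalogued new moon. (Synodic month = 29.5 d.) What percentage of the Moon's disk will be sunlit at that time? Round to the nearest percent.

96%

Reduce mod P: 71.9 − 2×29.5 = 12.90 d into the current lunation.
Phase angle: θ = 360°·(12.90 d)/(29.5 d) = 157.4°.
Illuminated fraction = (1 − cos 157.4°)/2 = (1 − (-0.923))/2 ≈ 0.962, so 96%.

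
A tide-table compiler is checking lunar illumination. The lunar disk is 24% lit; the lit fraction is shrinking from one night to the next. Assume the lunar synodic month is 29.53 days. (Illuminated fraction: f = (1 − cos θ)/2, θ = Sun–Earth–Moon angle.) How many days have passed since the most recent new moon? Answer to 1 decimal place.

24.7 days

Invert f = (1 − cos θ)/2 to get cos θ = 1 − 2(0.24) = 0.520, hence θ₀ = arccos 0.520 = 58.7°.
Waning ⇒ past full, so θ = 360° − 58.7° = 301.3°.
At 360°/29.53 d per day, 301.3° corresponds to 24.72 days.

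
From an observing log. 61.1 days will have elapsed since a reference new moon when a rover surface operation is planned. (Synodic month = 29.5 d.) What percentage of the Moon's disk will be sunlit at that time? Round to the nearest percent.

61.1/29.5 = 2.071 lunations, so 2 complete cycles and 2.10 d into the next.
Elongation θ = 360° × 2.10/29.5 ≈ 25.6°.
cos 25.6° = 0.902, so f = (1 − 0.902)/2 = 0.049, so 5%.

5%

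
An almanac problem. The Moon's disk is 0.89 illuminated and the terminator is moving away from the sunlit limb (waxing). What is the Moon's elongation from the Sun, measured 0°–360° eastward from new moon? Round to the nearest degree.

141°

cos θ = 1 − 2f = -0.780, giving a principal value of 141.3°.
The Moon is waxing (0°–180°), so θ = 141.3° directly.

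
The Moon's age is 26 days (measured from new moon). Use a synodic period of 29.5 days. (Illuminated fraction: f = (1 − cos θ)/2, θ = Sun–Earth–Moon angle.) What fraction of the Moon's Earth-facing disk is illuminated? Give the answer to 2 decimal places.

Elongation θ = 360° × 26/29.5 ≈ 317.3°.
cos 317.3° = 0.735, so f = (1 − 0.735)/2 = 0.133.

0.13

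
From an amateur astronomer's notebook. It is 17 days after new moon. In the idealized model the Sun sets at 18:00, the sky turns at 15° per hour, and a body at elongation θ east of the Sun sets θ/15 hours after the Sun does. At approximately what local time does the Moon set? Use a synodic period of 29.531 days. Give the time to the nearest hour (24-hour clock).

Elongation θ = 360° × 17/29.531 ≈ 207.2°.
At 15° of sky rotation per hour, 207.2° corresponds to a 13.82 h lag.
18:00 + 13.82 h ≈ 07:49 → 08:00 to the nearest hour.

08:00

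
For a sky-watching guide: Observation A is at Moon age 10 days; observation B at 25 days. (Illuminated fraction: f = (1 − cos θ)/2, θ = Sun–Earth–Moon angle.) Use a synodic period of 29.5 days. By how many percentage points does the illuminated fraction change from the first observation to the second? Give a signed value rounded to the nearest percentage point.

-55 percentage points

θ₁ = 360° × 10/29.5 = 122.0°, f₁ = (1 − cos θ₁)/2 = 0.765.
θ₂ = 360° × 25/29.5 = 305.1°, f₂ = (1 − cos θ₂)/2 = 0.213.
Change = f₂ − f₁ = -0.553 → -55 percentage points.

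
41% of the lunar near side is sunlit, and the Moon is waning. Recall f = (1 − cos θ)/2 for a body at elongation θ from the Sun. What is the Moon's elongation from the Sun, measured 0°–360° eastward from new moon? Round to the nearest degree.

280°

From f = (1 − cos θ)/2: cos θ = 1 − 2×0.41 = 0.180; arccos → 79.6°.
Waning ⇒ past full, so θ = 360° − 79.6° = 280.4°.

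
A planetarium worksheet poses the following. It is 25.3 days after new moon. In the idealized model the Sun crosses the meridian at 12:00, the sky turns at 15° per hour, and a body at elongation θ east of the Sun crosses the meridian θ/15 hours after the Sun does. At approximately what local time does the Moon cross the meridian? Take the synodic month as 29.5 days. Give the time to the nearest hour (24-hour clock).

09:00

The Moon has covered 25.3/29.5 of its cycle, so θ ≈ 360° × 25.3/29.5 = 308.7°.
The Moon trails the Sun by θ/15 = 308.7/15 ≈ 20.58 hours.
12:00 + 20.58 h ≈ 08:35 → 09:00 to the nearest hour.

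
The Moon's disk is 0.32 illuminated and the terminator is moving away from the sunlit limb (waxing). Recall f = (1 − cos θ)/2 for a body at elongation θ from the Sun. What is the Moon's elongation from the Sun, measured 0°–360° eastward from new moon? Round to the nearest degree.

Invert f = (1 − cos θ)/2 to get cos θ = 1 − 2(0.32) = 0.360, hence θ₀ = arccos 0.360 = 68.9°.
The Moon is waxing (0°–180°), so θ = 68.9° directly.

69°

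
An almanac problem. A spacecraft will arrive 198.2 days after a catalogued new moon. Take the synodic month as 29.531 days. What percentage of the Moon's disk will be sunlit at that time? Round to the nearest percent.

Reduce mod P: 198.2 − 6×29.531 = 21.01 d into the current lunation.
Phase angle: θ = 360°·(21.01 d)/(29.531 d) = 256.2°.
With cos θ = (-0.239), the lit fraction is (1 − (-0.239))/2 ≈ 0.619, so 62%.

62%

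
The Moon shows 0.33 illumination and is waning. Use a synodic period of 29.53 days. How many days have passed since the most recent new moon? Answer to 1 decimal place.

23.8 days

From f = (1 − cos θ)/2: cos θ = 1 − 2×0.33 = 0.340; arccos → 70.1°.
Since the Moon is past full (waning), take the reflex angle: θ = 360° − 70.1° = 289.9°.
That fraction of the synodic month is 289.9/360 × 29.53 d ≈ 23.78 d.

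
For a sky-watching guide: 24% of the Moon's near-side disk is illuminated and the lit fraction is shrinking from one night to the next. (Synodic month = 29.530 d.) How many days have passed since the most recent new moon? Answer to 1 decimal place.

24.7 days

cos θ = 1 − 2f = 0.520, giving a principal value of 58.7°.
Since the Moon is past full (waning), take the reflex angle: θ = 360° − 58.7° = 301.3°.
That fraction of the synodic month is 301.3/360 × 29.530 d ≈ 24.72 d.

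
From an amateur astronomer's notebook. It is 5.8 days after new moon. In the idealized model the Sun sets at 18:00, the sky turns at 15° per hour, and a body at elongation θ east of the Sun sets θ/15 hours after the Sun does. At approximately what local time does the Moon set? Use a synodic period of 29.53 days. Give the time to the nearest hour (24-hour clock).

Phase angle: θ = 360°·(5.8 d)/(29.53 d) = 70.7°.
Delay after the Sun = 70.7° / (15°/h) ≈ 4.71 h.
18:00 + 4.71 h ≈ 22:43 → 23:00 to the nearest hour.

23:00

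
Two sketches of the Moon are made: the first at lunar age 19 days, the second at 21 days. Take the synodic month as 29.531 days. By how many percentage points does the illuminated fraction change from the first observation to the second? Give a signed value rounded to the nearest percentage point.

θ₁ = 360° × 19/29.531 = 231.6°, f₁ = (1 − cos θ₁)/2 = 0.810.
θ₂ = 360° × 21/29.531 = 256.0°, f₂ = (1 − cos θ₂)/2 = 0.621.
Change = f₂ − f₁ = -0.189 → -19 percentage points.

-19 percentage points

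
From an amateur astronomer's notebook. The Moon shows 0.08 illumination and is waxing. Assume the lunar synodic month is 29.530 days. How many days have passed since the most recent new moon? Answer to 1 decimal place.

From f = (1 − cos θ)/2: cos θ = 1 − 2×0.08 = 0.840; arccos → 32.9°.
Waxing ⇒ before full, so θ = 32.9°.
At 360°/29.530 d per day, 32.9° corresponds to 2.70 days.

2.7 days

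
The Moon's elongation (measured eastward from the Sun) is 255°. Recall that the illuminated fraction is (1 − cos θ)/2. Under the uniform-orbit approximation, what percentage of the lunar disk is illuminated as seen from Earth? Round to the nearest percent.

63%

cos 255° = (-0.259), so f = (1 − (-0.259))/2 = 0.629, i.e. 63%.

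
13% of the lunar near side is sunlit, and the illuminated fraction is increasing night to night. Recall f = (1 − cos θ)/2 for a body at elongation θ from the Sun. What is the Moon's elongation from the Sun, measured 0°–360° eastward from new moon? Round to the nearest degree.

From f = (1 − cos θ)/2: cos θ = 1 − 2×0.13 = 0.740; arccos → 42.3°.
Before full moon the principal value applies: θ = 42.3°.

42°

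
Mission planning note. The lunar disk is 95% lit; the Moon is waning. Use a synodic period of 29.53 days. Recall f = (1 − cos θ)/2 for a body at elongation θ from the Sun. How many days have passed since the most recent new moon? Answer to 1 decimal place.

From f = (1 − cos θ)/2: cos θ = 1 − 2×0.95 = -0.900; arccos → 154.2°.
Since the Moon is past full (waning), take the reflex angle: θ = 360° − 154.2° = 205.8°.
That fraction of the synodic month is 205.8/360 × 29.53 d ≈ 16.88 d.

16.9 days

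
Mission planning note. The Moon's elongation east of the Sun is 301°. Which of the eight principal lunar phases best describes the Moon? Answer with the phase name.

The waning crescent sector spans roughly 292°–338°; 301° falls inside it.

waning crescent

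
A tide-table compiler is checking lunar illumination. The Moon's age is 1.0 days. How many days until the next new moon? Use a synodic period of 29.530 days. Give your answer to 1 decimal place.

28.5 days

The next new moon completes the synodic month: 29.530 − 1.0 = 28.530 days.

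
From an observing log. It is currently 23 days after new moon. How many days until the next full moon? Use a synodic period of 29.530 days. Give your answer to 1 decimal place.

21.3 days

Full moon occurs at elongation 180°, i.e. at age 29.530 × 180/360 = 14.765 d.
Already past this cycle's full moon; the next is at 14.765 + 29.530 = 44.295 d, so 44.295 − 23 = 21.295 days.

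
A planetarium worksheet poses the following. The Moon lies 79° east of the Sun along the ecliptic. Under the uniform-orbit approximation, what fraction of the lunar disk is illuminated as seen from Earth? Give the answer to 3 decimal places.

0.405

cos 79° = 0.191, so f = (1 − 0.191)/2 = 0.405.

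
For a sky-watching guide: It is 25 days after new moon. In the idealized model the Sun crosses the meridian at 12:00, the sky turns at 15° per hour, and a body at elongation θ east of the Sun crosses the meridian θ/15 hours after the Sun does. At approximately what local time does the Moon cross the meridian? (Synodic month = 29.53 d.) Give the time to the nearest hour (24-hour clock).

08:00

The Moon has covered 25/29.53 of its cycle, so θ ≈ 360° × 25/29.53 = 304.8°.
The Moon trails the Sun by θ/15 = 304.8/15 ≈ 20.32 hours.
12:00 + 20.32 h ≈ 08:19 → 08:00 to the nearest hour.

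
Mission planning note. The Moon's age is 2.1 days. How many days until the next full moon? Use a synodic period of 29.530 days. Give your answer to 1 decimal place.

12.7 days

Full moon is 0.5 of the way through the cycle: age 0.5 × 29.530 = 14.765 d.
So 12.665 days remain (14.765 − 2.1).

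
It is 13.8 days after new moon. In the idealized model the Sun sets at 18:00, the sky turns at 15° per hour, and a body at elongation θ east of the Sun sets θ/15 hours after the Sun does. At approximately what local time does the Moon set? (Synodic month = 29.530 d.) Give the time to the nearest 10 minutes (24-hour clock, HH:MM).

Phase angle: θ = 360°·(13.8 d)/(29.530 d) = 168.2°.
At 15° of sky rotation per hour, 168.2° corresponds to a 11.22 h lag.
18:00 + 11.216 h ≈ 05:13 → 05:10 to the nearest ten minutes.

05:10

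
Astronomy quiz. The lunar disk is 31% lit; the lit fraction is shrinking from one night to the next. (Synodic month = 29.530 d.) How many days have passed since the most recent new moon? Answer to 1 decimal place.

cos θ = 1 − 2f = 0.380, giving a principal value of 67.7°.
Waning ⇒ past full, so θ = 360° − 67.7° = 292.3°.
That fraction of the synodic month is 292.3/360 × 29.530 d ≈ 23.98 d.

24.0 days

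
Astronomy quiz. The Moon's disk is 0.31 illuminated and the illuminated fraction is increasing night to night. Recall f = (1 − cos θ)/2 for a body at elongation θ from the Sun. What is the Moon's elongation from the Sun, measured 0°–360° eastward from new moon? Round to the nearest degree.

From f = (1 − cos θ)/2: cos θ = 1 − 2×0.31 = 0.380; arccos → 67.7°.
The Moon is waxing (0°–180°), so θ = 67.7° directly.

68°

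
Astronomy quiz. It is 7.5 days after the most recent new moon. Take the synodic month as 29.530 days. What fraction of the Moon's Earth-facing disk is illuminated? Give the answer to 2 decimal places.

Elongation θ = 360° × 7.5/29.530 ≈ 91.4°.
With cos θ = (-0.025), the lit fraction is (1 − (-0.025))/2 ≈ 0.512.

0.51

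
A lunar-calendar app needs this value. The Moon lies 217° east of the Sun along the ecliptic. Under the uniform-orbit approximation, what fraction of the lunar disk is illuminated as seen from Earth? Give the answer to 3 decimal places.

f = (1 − cos 217°)/2 = (1 − (-0.799))/2 ≈ 0.899.

0.899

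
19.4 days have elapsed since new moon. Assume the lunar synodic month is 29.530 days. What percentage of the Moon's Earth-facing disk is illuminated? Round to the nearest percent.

Elongation θ = 360° × 19.4/29.530 ≈ 236.5°.
cos 236.5° = (-0.552), so f = (1 − (-0.552))/2 = 0.776, so 78%.

78%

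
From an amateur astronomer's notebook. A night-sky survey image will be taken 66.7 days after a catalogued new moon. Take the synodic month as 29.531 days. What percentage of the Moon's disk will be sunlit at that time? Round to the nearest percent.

53%

Reduce mod P: 66.7 − 2×29.531 = 7.64 d into the current lunation.
Phase angle: θ = 360°·(7.64 d)/(29.531 d) = 93.1°.
Illuminated fraction = (1 − cos 93.1°)/2 = (1 − (-0.054))/2 ≈ 0.527, so 53%.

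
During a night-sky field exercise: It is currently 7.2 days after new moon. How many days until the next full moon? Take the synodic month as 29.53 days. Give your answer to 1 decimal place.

7.6 days

Full moon occurs at elongation 180°, i.e. at age 29.53 × 180/360 = 14.765 d.
So 7.565 days remain (14.765 − 7.2).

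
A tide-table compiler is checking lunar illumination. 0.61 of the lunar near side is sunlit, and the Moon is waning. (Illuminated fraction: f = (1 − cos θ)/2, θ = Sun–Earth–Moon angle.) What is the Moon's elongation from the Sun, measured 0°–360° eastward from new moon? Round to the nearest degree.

257°

cos θ = 1 − 2f = -0.220, giving a principal value of 102.7°.
Since the Moon is past full (waning), take the reflex angle: θ = 360° − 102.7° = 257.3°.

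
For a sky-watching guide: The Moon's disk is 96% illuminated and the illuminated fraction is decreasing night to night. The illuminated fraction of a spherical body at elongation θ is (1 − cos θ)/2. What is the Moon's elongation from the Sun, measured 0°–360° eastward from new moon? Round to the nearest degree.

203°

From f = (1 − cos θ)/2: cos θ = 1 − 2×0.96 = -0.920; arccos → 156.9°.
Since the Moon is past full (waning), take the reflex angle: θ = 360° − 156.9° = 203.1°.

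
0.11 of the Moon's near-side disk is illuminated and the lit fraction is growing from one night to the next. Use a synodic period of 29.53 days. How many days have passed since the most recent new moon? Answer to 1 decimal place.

3.2 days

Invert f = (1 − cos θ)/2 to get cos θ = 1 − 2(0.11) = 0.780, hence θ₀ = arccos 0.780 = 38.7°.
The Moon is waxing (0°–180°), so θ = 38.7° directly.
At 360°/29.53 d per day, 38.7° corresponds to 3.18 days.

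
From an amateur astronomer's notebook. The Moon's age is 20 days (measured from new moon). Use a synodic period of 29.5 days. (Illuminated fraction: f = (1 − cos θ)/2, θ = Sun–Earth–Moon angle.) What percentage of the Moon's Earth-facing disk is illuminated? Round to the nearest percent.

72%

Phase angle: θ = 360°·(20 d)/(29.5 d) = 244.1°.
cos 244.1° = (-0.437), so f = (1 − (-0.437))/2 = 0.719, so 72%.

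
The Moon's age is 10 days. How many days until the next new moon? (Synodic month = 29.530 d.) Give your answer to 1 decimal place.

19.5 days

The next new moon completes the synodic month: 29.530 − 10 = 19.530 days.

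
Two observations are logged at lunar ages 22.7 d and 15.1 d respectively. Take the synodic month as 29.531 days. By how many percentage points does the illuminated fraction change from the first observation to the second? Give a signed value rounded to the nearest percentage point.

+56 percentage points

First observation: θ = 360°·22.7/29.531 = 276.7°, so f = 0.441.
Second observation: θ = 184.1°, f = 0.999.
Δf = 0.999 − 0.441 = +0.557, i.e. +56 pp.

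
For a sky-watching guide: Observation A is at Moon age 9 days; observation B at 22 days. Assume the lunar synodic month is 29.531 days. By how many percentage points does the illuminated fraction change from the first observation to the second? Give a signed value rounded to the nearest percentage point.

θ₁ = 360° × 9/29.531 = 109.7°, f₁ = (1 − cos θ₁)/2 = 0.669.
θ₂ = 360° × 22/29.531 = 268.2°, f₂ = (1 − cos θ₂)/2 = 0.516.
Change = f₂ − f₁ = -0.153 → -15 percentage points.

-15 percentage points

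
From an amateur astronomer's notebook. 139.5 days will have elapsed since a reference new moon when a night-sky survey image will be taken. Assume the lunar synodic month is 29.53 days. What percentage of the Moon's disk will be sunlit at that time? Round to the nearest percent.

58%

139.5 d spans 4 complete synodic months (4 × 29.53 = 118.12 d) plus 21.38 d.
Phase angle: θ = 360°·(21.38 d)/(29.53 d) = 260.6°.
cos 260.6° = (-0.163), so f = (1 − (-0.163))/2 = 0.581, so 58%.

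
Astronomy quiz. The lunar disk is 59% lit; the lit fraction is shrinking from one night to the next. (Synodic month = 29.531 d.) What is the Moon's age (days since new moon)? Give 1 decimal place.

21.3 days

From f = (1 − cos θ)/2: cos θ = 1 − 2×0.59 = -0.180; arccos → 100.4°.
Waning ⇒ past full, so θ = 360° − 100.4° = 259.6°.
Age = 29.531 × 259.6°/360° ≈ 21.30 days.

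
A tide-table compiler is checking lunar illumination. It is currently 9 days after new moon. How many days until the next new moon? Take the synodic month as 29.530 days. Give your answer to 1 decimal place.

20.5 days

The next new moon completes the synodic month: 29.530 − 9 = 20.530 days.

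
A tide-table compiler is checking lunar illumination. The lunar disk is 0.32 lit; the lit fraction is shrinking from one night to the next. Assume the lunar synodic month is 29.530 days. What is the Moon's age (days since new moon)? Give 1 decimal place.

Invert f = (1 − cos θ)/2 to get cos θ = 1 − 2(0.32) = 0.360, hence θ₀ = arccos 0.360 = 68.9°.
A waning Moon lies in 180°–360°, so θ = 360° − 68.9° = 291.1°.
Age = 29.530 × 291.1°/360° ≈ 23.88 days.

23.9 days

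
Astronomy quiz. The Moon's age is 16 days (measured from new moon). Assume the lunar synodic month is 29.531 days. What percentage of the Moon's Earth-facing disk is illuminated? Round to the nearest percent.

98%

Phase angle: θ = 360°·(16 d)/(29.531 d) = 195.0°.
Illuminated fraction = (1 − cos 195.0°)/2 = (1 − (-0.966))/2 ≈ 0.983, so 98%.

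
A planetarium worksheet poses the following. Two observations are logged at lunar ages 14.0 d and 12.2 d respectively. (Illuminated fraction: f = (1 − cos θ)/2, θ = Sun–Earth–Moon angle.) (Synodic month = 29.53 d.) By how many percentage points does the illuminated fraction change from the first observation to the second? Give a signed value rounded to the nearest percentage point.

θ₁ = 360° × 14.0/29.53 = 170.7°, f₁ = (1 − cos θ₁)/2 = 0.993.
θ₂ = 360° × 12.2/29.53 = 148.7°, f₂ = (1 − cos θ₂)/2 = 0.927.
Change = f₂ − f₁ = -0.066 → -7 percentage points.

-7 pp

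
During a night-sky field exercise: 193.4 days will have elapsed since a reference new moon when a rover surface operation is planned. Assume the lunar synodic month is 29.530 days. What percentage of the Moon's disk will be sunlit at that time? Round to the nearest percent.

193.4 d spans 6 complete synodic months (6 × 29.530 = 177.18 d) plus 16.22 d.
The Moon has covered 16.22/29.530 of its cycle, so θ ≈ 360° × 16.22/29.530 = 197.7°.
cos 197.7° = (-0.952), so f = (1 − (-0.952))/2 = 0.976, so 98%.

98%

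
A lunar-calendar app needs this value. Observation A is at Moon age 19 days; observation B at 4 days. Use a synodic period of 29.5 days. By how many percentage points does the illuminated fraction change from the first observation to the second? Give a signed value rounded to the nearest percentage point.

First observation: θ = 360°·19/29.5 = 231.9°, so f = 0.809.
Second observation: θ = 48.8°, f = 0.171.
Δf = 0.171 − 0.809 = -0.638, i.e. -64 pp.

-64 percentage points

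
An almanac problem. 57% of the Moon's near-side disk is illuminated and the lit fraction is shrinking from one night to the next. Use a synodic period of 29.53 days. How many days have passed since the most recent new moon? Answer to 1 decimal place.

Invert f = (1 − cos θ)/2 to get cos θ = 1 − 2(0.57) = -0.140, hence θ₀ = arccos -0.140 = 98.0°.
Waning ⇒ past full, so θ = 360° − 98.0° = 262.0°.
At 360°/29.53 d per day, 262.0° corresponds to 21.49 days.

21.5 days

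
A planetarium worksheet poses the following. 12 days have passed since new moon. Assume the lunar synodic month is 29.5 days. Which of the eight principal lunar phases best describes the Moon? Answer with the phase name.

waxing gibbous

θ ≈ 360° × 12/29.5 = 146°, which falls in the waxing gibbous sector.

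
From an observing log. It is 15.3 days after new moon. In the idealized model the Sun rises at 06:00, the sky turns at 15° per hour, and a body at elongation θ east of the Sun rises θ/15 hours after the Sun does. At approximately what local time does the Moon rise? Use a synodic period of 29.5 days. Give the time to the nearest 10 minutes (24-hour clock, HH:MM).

18:30

Elongation θ = 360° × 15.3/29.5 ≈ 186.7°.
The Moon trails the Sun by θ/15 = 186.7/15 ≈ 12.45 hours.
06:00 + 12.447 h ≈ 18:27 → 18:30 to the nearest ten minutes.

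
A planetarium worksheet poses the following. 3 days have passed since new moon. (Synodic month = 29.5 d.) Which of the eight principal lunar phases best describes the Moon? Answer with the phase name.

At 3/29.5 of the cycle, θ ≈ 37° — the waxing crescent range.

waxing crescent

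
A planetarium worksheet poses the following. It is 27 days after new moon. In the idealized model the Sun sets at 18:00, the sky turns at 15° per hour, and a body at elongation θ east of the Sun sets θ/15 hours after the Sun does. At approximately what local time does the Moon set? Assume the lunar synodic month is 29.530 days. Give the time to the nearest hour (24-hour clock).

16:00

The Moon has covered 27/29.530 of its cycle, so θ ≈ 360° × 27/29.530 = 329.2°.
At 15° of sky rotation per hour, 329.2° corresponds to a 21.94 h lag.
18:00 + 21.94 h ≈ 15:57 → 16:00 to the nearest hour.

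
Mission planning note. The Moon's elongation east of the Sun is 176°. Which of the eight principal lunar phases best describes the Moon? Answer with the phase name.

The full moon sector spans roughly 158°–202°; 176° falls inside it.

full moon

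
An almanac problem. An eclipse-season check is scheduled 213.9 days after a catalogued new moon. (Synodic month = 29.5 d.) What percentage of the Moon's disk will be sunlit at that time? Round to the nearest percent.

50%

Reduce mod P: 213.9 − 7×29.5 = 7.40 d into the current lunation.
Phase angle: θ = 360°·(7.40 d)/(29.5 d) = 90.3°.
Illuminated fraction = (1 − cos 90.3°)/2 = (1 − (-0.005))/2 ≈ 0.503, so 50%.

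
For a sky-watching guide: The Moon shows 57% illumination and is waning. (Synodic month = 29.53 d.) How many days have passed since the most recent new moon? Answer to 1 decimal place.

21.5 days

From f = (1 − cos θ)/2: cos θ = 1 − 2×0.57 = -0.140; arccos → 98.0°.
Waning ⇒ past full, so θ = 360° − 98.0° = 262.0°.
At 360°/29.53 d per day, 262.0° corresponds to 21.49 days.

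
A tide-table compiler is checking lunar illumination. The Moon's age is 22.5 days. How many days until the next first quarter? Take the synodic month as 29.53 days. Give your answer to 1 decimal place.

14.4 days

First quarter occurs at elongation 90°, i.e. at age 29.53 × 90/360 = 7.383 d.
This lunation's first quarter (7.383 d) has passed, so add one period: 36.913 − 22.5 = 14.413 days.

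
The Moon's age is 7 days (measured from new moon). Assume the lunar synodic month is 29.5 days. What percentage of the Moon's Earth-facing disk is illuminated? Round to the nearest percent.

Elongation θ = 360° × 7/29.5 ≈ 85.4°.
With cos θ = 0.080, the lit fraction is (1 − 0.080)/2 ≈ 0.460, so 46%.

46%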